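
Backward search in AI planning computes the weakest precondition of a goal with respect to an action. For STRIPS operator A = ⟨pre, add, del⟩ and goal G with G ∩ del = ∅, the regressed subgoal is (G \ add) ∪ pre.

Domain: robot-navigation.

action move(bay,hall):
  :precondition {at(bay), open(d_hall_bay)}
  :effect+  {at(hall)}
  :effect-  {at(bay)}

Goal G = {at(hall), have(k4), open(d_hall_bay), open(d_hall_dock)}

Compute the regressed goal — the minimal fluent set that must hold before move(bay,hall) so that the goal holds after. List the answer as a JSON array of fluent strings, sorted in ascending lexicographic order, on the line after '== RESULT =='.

Regress:
  G ∩ del = {}  (empty — regression defined)
  G \ add = {at(hall), have(k4), open(d_hall_bay), open(d_hall_dock)} \ {at(hall)} = {have(k4), open(d_hall_bay), open(d_hall_dock)}
  ∪ pre   = {have(k4), open(d_hall_bay), open(d_hall_dock)} ∪ {at(bay), open(d_hall_bay)}
          = {at(bay), have(k4), open(d_hall_bay), open(d_hall_dock)}

== RESULT ==
["at(bay)", "have(k4)", "open(d_hall_bay)", "open(d_hall_dock)"]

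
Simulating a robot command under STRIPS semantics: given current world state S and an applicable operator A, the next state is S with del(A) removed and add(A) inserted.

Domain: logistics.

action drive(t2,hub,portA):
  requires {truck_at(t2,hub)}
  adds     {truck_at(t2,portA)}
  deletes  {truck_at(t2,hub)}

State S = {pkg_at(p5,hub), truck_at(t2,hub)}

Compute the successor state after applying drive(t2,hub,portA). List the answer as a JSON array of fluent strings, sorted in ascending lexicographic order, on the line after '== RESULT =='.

Compute (S \ del) ∪ add:
  pre ⊆ S: {truck_at(t2,hub)} ⊆ S  — applicable
  S \ del = {pkg_at(p5,hub)}
  ∪ add   = {pkg_at(p5,hub), truck_at(t2,portA)}

== RESULT ==
["pkg_at(p5,hub)", "truck_at(t2,portA)"]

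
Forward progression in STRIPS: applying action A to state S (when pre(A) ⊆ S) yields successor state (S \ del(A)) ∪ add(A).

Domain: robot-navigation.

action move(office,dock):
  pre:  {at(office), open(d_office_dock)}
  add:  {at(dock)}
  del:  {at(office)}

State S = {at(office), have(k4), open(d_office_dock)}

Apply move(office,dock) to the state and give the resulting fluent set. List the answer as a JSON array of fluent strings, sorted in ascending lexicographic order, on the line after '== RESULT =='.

Progress:
  pre ⊆ S: {at(office), open(d_office_dock)} ⊆ S  — applicable
  S \ del = {have(k4), open(d_office_dock)}
  ∪ add   = {at(dock), have(k4), open(d_office_dock)}

== RESULT ==
["at(dock)", "have(k4)", "open(d_office_dock)"]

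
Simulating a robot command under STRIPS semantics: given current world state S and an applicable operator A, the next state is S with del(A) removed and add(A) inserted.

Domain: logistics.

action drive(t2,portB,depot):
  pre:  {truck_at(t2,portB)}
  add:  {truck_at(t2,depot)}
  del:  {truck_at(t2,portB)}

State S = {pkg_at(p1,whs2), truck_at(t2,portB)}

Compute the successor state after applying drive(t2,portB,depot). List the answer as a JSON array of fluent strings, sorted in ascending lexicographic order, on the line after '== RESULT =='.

Compute (S \ del) ∪ add:
  pre ⊆ S: {truck_at(t2,portB)} ⊆ S  — applicable
  S \ del = {pkg_at(p1,whs2)}
  ∪ add   = {pkg_at(p1,whs2), truck_at(t2,depot)}

== RESULT ==
["pkg_at(p1,whs2)", "truck_at(t2,depot)"]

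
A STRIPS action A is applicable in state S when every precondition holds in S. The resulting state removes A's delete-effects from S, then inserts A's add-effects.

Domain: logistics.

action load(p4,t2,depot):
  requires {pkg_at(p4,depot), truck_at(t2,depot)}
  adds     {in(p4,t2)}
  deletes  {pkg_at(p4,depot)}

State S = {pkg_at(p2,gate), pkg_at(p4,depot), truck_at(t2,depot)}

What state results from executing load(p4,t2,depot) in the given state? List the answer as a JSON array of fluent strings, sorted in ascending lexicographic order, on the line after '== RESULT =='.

Progress:
  pre ⊆ S: {pkg_at(p4,depot), truck_at(t2,depot)} ⊆ S  — applicable
  S \ del = {pkg_at(p2,gate), truck_at(t2,depot)}
  ∪ add   = {in(p4,t2), pkg_at(p2,gate), truck_at(t2,depot)}

== RESULT ==
["in(p4,t2)", "pkg_at(p2,gate)", "truck_at(t2,depot)"]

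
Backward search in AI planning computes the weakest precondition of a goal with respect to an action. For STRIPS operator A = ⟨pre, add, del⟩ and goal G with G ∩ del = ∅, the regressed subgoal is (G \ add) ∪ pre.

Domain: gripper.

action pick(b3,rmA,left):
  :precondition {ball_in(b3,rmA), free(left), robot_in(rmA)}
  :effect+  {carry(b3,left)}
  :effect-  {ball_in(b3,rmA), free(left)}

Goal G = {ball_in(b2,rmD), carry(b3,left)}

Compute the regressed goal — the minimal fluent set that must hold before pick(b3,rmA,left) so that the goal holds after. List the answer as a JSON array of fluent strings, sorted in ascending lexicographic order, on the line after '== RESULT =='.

Regress:
  G ∩ del = {}  (empty — regression defined)
  G \ add = {ball_in(b2,rmD), carry(b3,left)} \ {carry(b3,left)} = {ball_in(b2,rmD)}
  ∪ pre   = {ball_in(b2,rmD)} ∪ {ball_in(b3,rmA), free(left), robot_in(rmA)}
          = {ball_in(b2,rmD), ball_in(b3,rmA), free(left), robot_in(rmA)}

== RESULT ==
["ball_in(b2,rmD)", "ball_in(b3,rmA)", "free(left)", "robot_in(rmA)"]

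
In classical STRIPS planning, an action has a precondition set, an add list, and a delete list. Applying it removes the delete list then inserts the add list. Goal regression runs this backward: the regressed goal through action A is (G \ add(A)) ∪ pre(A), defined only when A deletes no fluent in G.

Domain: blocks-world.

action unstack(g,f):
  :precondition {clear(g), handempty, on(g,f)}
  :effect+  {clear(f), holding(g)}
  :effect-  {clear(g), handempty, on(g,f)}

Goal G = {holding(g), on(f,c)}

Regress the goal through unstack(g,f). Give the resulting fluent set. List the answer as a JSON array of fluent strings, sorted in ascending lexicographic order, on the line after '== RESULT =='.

Compute (G \ add) ∪ pre:
  G ∩ del = {}  (empty — regression defined)
  G \ add = {holding(g), on(f,c)} \ {clear(f), holding(g)} = {on(f,c)}
  ∪ pre   = {on(f,c)} ∪ {clear(g), handempty, on(g,f)}
          = {clear(g), handempty, on(f,c), on(g,f)}

== RESULT ==
["clear(g)", "handempty", "on(f,c)", "on(g,f)"]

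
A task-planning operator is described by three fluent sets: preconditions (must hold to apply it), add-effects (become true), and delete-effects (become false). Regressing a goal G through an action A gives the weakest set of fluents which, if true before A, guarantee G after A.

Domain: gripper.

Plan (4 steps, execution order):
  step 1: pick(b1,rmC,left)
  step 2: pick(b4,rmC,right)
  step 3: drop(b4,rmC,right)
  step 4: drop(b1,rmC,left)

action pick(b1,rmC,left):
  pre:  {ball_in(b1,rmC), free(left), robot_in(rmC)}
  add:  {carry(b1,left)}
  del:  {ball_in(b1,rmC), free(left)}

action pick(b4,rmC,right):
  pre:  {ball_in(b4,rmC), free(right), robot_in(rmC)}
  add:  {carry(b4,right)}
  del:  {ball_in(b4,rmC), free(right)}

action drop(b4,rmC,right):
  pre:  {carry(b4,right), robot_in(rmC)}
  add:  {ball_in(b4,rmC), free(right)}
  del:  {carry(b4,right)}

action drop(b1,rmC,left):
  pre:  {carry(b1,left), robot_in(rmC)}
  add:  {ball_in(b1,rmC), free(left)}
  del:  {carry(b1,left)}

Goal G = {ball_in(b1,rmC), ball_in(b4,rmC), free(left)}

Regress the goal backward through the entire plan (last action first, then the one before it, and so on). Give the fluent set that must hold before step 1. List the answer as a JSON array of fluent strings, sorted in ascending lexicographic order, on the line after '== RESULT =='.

Work backward from the goal:
  through step 4 (drop(b1,rmC,left)): drop {ball_in(b1,rmC), free(left)}, keep {ball_in(b4,rmC)}, require {carry(b1,left), robot_in(rmC)}
    → {ball_in(b4,rmC), carry(b1,left), robot_in(rmC)}
  through step 3 (drop(b4,rmC,right)): drop {ball_in(b4,rmC)}, keep {carry(b1,left), robot_in(rmC)}, require {carry(b4,right), robot_in(rmC)}
    → {carry(b1,left), carry(b4,right), robot_in(rmC)}
  through step 2 (pick(b4,rmC,right)): drop {carry(b4,right)}, keep {carry(b1,left), robot_in(rmC)}, require {ball_in(b4,rmC), free(right), robot_in(rmC)}
    → {ball_in(b4,rmC), carry(b1,left), free(right), robot_in(rmC)}
  through step 1 (pick(b1,rmC,left)): drop {carry(b1,left)}, keep {ball_in(b4,rmC), free(right), robot_in(rmC)}, require {ball_in(b1,rmC), free(left), robot_in(rmC)}
    → {ball_in(b1,rmC), ball_in(b4,rmC), free(left), free(right), robot_in(rmC)}

== RESULT ==
["ball_in(b1,rmC)", "ball_in(b4,rmC)", "free(left)", "free(right)", "robot_in(rmC)"]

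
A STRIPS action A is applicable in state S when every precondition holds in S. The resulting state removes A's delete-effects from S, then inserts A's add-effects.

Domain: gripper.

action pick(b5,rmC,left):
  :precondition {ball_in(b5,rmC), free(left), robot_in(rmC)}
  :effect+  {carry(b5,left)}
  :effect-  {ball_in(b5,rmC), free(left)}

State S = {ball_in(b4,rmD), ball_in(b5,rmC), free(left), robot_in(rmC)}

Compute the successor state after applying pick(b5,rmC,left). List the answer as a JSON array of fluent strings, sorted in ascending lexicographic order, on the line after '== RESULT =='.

Compute (S \ del) ∪ add:
  pre ⊆ S: {ball_in(b5,rmC), free(left), robot_in(rmC)} ⊆ S  — applicable
  S \ del = {ball_in(b4,rmD), robot_in(rmC)}
  ∪ add   = {ball_in(b4,rmD), carry(b5,left), robot_in(rmC)}

== RESULT ==
["ball_in(b4,rmD)", "carry(b5,left)", "robot_in(rmC)"]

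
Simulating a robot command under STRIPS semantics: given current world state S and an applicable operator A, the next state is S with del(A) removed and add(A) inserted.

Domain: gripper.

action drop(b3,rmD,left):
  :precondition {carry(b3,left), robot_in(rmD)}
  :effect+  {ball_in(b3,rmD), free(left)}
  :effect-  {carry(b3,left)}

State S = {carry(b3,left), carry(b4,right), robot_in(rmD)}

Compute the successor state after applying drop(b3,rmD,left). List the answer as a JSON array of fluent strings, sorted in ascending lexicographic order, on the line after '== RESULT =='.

Progress:
  pre ⊆ S: {carry(b3,left), robot_in(rmD)} ⊆ S  — applicable
  S \ del = {carry(b4,right), robot_in(rmD)}
  ∪ add   = {ball_in(b3,rmD), carry(b4,right), free(left), robot_in(rmD)}

== RESULT ==
["ball_in(b3,rmD)", "carry(b4,right)", "free(left)", "robot_in(rmD)"]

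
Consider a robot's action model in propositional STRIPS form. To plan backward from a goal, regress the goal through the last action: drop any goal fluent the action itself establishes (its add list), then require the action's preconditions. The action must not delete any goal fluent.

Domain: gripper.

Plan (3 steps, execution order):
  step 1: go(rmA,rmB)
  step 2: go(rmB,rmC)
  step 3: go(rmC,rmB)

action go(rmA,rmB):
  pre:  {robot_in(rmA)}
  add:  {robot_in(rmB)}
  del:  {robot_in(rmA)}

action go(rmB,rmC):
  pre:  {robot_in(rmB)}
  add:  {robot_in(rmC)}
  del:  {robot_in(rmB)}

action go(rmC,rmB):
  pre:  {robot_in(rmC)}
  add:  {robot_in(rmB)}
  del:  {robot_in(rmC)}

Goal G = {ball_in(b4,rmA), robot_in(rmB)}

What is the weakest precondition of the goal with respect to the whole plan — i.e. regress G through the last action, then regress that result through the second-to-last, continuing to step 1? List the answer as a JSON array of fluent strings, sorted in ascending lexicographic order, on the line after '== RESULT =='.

Work backward from the goal:
  through step 3 (go(rmC,rmB)): drop {robot_in(rmB)}, keep {ball_in(b4,rmA)}, require {robot_in(rmC)}
    → {ball_in(b4,rmA), robot_in(rmC)}
  through step 2 (go(rmB,rmC)): drop {robot_in(rmC)}, keep {ball_in(b4,rmA)}, require {robot_in(rmB)}
    → {ball_in(b4,rmA), robot_in(rmB)}
  through step 1 (go(rmA,rmB)): drop {robot_in(rmB)}, keep {ball_in(b4,rmA)}, require {robot_in(rmA)}
    → {ball_in(b4,rmA), robot_in(rmA)}

== RESULT ==
["ball_in(b4,rmA)", "robot_in(rmA)"]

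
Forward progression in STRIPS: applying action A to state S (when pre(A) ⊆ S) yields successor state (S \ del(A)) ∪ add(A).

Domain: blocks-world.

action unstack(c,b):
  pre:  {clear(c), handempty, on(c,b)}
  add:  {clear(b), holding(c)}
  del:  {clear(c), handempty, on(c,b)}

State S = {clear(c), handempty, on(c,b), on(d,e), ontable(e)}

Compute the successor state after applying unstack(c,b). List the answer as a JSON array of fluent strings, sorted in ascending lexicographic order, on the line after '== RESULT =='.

Progress:
  pre ⊆ S: {clear(c), handempty, on(c,b)} ⊆ S  — applicable
  S \ del = {on(d,e), ontable(e)}
  ∪ add   = {clear(b), holding(c), on(d,e), ontable(e)}

== RESULT ==
["clear(b)", "holding(c)", "on(d,e)", "ontable(e)"]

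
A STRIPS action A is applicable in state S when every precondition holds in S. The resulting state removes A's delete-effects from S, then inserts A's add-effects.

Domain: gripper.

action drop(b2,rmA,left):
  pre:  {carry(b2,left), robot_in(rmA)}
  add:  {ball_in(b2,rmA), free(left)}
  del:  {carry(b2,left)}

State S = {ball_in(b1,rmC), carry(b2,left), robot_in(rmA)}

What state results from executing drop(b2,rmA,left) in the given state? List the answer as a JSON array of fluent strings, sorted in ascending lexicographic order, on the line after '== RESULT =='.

Compute (S \ del) ∪ add:
  pre ⊆ S: {carry(b2,left), robot_in(rmA)} ⊆ S  — applicable
  S \ del = {ball_in(b1,rmC), robot_in(rmA)}
  ∪ add   = {ball_in(b1,rmC), ball_in(b2,rmA), free(left), robot_in(rmA)}

== RESULT ==
["ball_in(b1,rmC)", "ball_in(b2,rmA)", "free(left)", "robot_in(rmA)"]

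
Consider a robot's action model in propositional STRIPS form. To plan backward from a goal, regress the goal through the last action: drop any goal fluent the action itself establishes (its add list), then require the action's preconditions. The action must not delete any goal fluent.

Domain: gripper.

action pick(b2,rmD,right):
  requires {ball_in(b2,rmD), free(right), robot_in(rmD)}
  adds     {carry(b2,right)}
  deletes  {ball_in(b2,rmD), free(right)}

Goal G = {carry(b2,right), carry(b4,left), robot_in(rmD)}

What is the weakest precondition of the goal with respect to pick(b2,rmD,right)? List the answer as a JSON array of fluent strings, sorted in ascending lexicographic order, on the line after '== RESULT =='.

Compute (G \ add) ∪ pre:
  G ∩ del = {}  (empty — regression defined)
  G \ add = {carry(b2,right), carry(b4,left), robot_in(rmD)} \ {carry(b2,right)} = {carry(b4,left), robot_in(rmD)}
  ∪ pre   = {carry(b4,left), robot_in(rmD)} ∪ {ball_in(b2,rmD), free(right), robot_in(rmD)}
          = {ball_in(b2,rmD), carry(b4,left), free(right), robot_in(rmD)}

== RESULT ==
["ball_in(b2,rmD)", "carry(b4,left)", "free(right)", "robot_in(rmD)"]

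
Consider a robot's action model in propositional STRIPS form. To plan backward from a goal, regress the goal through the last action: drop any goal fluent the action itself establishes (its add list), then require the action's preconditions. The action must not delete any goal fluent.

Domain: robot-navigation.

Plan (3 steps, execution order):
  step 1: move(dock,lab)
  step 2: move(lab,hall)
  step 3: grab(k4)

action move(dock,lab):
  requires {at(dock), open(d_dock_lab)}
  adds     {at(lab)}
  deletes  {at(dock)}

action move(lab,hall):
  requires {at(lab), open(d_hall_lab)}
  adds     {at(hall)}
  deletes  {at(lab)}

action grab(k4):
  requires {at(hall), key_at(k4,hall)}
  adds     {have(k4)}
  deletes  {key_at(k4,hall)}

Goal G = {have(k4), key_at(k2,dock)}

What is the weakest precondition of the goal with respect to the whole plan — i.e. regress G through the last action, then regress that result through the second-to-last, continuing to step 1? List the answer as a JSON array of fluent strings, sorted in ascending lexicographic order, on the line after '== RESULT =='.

Work backward from the goal:
  through step 3 (grab(k4)): drop {have(k4)}, keep {key_at(k2,dock)}, require {at(hall), key_at(k4,hall)}
    → {at(hall), key_at(k2,dock), key_at(k4,hall)}
  through step 2 (move(lab,hall)): drop {at(hall)}, keep {key_at(k2,dock), key_at(k4,hall)}, require {at(lab), open(d_hall_lab)}
    → {at(lab), key_at(k2,dock), key_at(k4,hall), open(d_hall_lab)}
  through step 1 (move(dock,lab)): drop {at(lab)}, keep {key_at(k2,dock), key_at(k4,hall), open(d_hall_lab)}, require {at(dock), open(d_dock_lab)}
    → {at(dock), key_at(k2,dock), key_at(k4,hall), open(d_dock_lab), open(d_hall_lab)}

== RESULT ==
["at(dock)", "key_at(k2,dock)", "key_at(k4,hall)", "open(d_dock_lab)", "open(d_hall_lab)"]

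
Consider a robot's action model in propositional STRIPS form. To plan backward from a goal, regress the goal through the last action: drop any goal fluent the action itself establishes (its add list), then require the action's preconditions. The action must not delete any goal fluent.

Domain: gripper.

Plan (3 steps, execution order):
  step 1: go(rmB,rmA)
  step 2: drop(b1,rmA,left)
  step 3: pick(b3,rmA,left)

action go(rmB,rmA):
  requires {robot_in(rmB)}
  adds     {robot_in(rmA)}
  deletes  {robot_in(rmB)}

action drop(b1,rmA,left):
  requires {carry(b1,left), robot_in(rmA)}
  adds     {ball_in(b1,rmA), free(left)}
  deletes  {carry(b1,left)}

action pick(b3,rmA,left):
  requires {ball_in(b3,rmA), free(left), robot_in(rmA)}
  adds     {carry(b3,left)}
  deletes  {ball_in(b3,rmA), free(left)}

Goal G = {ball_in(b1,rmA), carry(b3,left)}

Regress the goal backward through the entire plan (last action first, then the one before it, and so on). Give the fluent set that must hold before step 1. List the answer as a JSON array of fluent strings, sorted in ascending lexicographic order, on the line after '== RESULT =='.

Regress step by step:
  through step 3 (pick(b3,rmA,left)): drop {carry(b3,left)}, keep {ball_in(b1,rmA)}, require {ball_in(b3,rmA), free(left), robot_in(rmA)}
    → {ball_in(b1,rmA), ball_in(b3,rmA), free(left), robot_in(rmA)}
  through step 2 (drop(b1,rmA,left)): drop {ball_in(b1,rmA), free(left)}, keep {ball_in(b3,rmA), robot_in(rmA)}, require {carry(b1,left), robot_in(rmA)}
    → {ball_in(b3,rmA), carry(b1,left), robot_in(rmA)}
  through step 1 (go(rmB,rmA)): drop {robot_in(rmA)}, keep {ball_in(b3,rmA), carry(b1,left)}, require {robot_in(rmB)}
    → {ball_in(b3,rmA), carry(b1,left), robot_in(rmB)}

== RESULT ==
["ball_in(b3,rmA)", "carry(b1,left)", "robot_in(rmB)"]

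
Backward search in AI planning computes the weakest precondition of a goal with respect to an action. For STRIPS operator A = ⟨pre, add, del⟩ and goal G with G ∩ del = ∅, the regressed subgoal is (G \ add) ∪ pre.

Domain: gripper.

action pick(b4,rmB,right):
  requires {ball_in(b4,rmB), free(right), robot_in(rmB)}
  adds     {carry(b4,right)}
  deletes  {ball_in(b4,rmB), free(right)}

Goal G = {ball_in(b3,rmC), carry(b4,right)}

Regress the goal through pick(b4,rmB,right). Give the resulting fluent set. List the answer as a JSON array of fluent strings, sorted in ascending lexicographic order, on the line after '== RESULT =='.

Regress:
  G ∩ del = {}  (empty — regression defined)
  G \ add = {ball_in(b3,rmC), carry(b4,right)} \ {carry(b4,right)} = {ball_in(b3,rmC)}
  ∪ pre   = {ball_in(b3,rmC)} ∪ {ball_in(b4,rmB), free(right), robot_in(rmB)}
          = {ball_in(b3,rmC), ball_in(b4,rmB), free(right), robot_in(rmB)}

== RESULT ==
["ball_in(b3,rmC)", "ball_in(b4,rmB)", "free(right)", "robot_in(rmB)"]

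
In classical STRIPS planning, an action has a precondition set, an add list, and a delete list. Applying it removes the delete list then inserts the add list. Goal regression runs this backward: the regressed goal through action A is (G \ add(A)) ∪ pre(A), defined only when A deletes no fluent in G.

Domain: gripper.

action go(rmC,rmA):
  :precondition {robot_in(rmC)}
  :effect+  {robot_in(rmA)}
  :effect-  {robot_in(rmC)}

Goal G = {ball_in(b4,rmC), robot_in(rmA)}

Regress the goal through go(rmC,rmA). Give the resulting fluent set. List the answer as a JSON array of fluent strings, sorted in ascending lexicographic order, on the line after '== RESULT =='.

Regress:
  G ∩ del = {}  (empty — regression defined)
  G \ add = {ball_in(b4,rmC), robot_in(rmA)} \ {robot_in(rmA)} = {ball_in(b4,rmC)}
  ∪ pre   = {ball_in(b4,rmC)} ∪ {robot_in(rmC)}
          = {ball_in(b4,rmC), robot_in(rmC)}

== RESULT ==
["ball_in(b4,rmC)", "robot_in(rmC)"]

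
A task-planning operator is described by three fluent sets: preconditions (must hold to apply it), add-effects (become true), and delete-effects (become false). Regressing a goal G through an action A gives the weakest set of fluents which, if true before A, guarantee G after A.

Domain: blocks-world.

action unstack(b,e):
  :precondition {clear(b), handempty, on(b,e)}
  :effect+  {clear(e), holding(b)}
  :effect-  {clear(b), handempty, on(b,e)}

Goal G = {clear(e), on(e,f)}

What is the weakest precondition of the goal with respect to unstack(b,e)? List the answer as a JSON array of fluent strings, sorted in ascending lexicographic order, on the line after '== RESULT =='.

Compute (G \ add) ∪ pre:
  G ∩ del = {}  (empty — regression defined)
  G \ add = {clear(e), on(e,f)} \ {clear(e), holding(b)} = {on(e,f)}
  ∪ pre   = {on(e,f)} ∪ {clear(b), handempty, on(b,e)}
          = {clear(b), handempty, on(b,e), on(e,f)}

== RESULT ==
["clear(b)", "handempty", "on(b,e)", "on(e,f)"]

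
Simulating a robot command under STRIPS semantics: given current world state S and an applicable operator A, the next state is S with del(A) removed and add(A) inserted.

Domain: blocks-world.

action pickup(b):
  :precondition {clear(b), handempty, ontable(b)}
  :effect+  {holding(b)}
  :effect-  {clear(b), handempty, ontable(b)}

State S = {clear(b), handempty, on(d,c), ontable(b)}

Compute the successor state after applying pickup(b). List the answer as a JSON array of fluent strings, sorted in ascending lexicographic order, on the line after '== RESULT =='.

Compute (S \ del) ∪ add:
  pre ⊆ S: {clear(b), handempty, ontable(b)} ⊆ S  — applicable
  S \ del = {on(d,c)}
  ∪ add   = {holding(b), on(d,c)}

== RESULT ==
["holding(b)", "on(d,c)"]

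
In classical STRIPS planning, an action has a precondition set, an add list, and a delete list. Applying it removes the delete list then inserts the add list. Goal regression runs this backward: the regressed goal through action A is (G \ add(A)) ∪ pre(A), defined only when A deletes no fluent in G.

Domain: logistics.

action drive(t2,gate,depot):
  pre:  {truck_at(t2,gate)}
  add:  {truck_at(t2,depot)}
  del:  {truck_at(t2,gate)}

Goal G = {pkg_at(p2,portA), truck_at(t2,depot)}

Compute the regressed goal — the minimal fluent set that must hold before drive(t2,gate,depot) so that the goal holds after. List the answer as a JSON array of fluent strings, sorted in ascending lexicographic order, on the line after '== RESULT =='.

Compute (G \ add) ∪ pre:
  G ∩ del = {}  (empty — regression defined)
  G \ add = {pkg_at(p2,portA), truck_at(t2,depot)} \ {truck_at(t2,depot)} = {pkg_at(p2,portA)}
  ∪ pre   = {pkg_at(p2,portA)} ∪ {truck_at(t2,gate)}
          = {pkg_at(p2,portA), truck_at(t2,gate)}

== RESULT ==
["pkg_at(p2,portA)", "truck_at(t2,gate)"]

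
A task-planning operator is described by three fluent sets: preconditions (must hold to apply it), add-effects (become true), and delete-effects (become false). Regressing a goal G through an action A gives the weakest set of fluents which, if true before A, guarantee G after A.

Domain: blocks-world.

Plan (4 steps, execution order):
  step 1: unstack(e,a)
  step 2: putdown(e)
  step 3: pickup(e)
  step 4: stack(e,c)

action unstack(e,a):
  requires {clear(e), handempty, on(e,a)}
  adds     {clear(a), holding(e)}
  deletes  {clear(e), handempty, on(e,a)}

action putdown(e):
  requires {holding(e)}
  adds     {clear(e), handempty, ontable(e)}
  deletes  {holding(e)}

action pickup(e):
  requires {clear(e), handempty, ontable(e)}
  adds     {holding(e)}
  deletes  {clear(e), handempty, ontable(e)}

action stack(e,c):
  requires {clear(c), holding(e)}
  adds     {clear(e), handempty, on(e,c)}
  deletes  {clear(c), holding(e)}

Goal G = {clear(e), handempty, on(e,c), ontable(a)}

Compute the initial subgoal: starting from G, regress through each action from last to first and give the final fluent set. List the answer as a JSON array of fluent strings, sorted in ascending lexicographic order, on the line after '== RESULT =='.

Regress step by step:
  through step 4 (stack(e,c)): drop {clear(e), handempty, on(e,c)}, keep {ontable(a)}, require {clear(c), holding(e)}
    → {clear(c), holding(e), ontable(a)}
  through step 3 (pickup(e)): drop {holding(e)}, keep {clear(c), ontable(a)}, require {clear(e), handempty, ontable(e)}
    → {clear(c), clear(e), handempty, ontable(a), ontable(e)}
  through step 2 (putdown(e)): drop {clear(e), handempty, ontable(e)}, keep {clear(c), ontable(a)}, require {holding(e)}
    → {clear(c), holding(e), ontable(a)}
  through step 1 (unstack(e,a)): drop {holding(e)}, keep {clear(c), ontable(a)}, require {clear(e), handempty, on(e,a)}
    → {clear(c), clear(e), handempty, on(e,a), ontable(a)}

== RESULT ==
["clear(c)", "clear(e)", "handempty", "on(e,a)", "ontable(a)"]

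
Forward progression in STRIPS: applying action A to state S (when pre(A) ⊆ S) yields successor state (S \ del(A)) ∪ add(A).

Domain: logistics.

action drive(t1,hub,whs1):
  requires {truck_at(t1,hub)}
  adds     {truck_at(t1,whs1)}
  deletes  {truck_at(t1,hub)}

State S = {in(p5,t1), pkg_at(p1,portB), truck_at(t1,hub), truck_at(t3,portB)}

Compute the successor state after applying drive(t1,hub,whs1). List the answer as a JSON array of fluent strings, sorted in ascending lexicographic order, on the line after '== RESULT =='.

Compute (S \ del) ∪ add:
  pre ⊆ S: {truck_at(t1,hub)} ⊆ S  — applicable
  S \ del = {in(p5,t1), pkg_at(p1,portB), truck_at(t3,portB)}
  ∪ add   = {in(p5,t1), pkg_at(p1,portB), truck_at(t1,whs1), truck_at(t3,portB)}

== RESULT ==
["in(p5,t1)", "pkg_at(p1,portB)", "truck_at(t1,whs1)", "truck_at(t3,portB)"]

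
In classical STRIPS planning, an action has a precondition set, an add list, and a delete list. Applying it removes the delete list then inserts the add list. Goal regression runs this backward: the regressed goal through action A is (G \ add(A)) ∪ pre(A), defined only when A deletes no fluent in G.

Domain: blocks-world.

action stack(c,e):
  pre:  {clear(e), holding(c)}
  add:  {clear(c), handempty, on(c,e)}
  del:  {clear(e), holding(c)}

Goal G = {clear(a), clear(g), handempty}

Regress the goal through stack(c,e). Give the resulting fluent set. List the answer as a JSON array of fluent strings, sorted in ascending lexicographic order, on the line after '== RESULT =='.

Regress:
  G ∩ del = {}  (empty — regression defined)
  G \ add = {clear(a), clear(g), handempty} \ {clear(c), handempty, on(c,e)} = {clear(a), clear(g)}
  ∪ pre   = {clear(a), clear(g)} ∪ {clear(e), holding(c)}
          = {clear(a), clear(e), clear(g), holding(c)}

== RESULT ==
["clear(a)", "clear(e)", "clear(g)", "holding(c)"]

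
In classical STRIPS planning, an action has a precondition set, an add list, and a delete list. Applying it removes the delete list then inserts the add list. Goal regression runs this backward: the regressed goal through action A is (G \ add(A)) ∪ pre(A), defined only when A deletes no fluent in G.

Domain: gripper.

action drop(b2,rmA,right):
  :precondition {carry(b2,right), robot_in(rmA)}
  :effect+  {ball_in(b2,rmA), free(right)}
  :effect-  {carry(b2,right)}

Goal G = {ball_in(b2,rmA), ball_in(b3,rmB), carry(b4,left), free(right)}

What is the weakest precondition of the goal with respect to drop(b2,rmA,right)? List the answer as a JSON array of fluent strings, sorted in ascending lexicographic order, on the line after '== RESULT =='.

Compute (G \ add) ∪ pre:
  G ∩ del = {}  (empty — regression defined)
  G \ add = {ball_in(b2,rmA), ball_in(b3,rmB), carry(b4,left), free(right)} \ {ball_in(b2,rmA), free(right)} = {ball_in(b3,rmB), carry(b4,left)}
  ∪ pre   = {ball_in(b3,rmB), carry(b4,left)} ∪ {carry(b2,right), robot_in(rmA)}
          = {ball_in(b3,rmB), carry(b2,right), carry(b4,left), robot_in(rmA)}

== RESULT ==
["ball_in(b3,rmB)", "carry(b2,right)", "carry(b4,left)", "robot_in(rmA)"]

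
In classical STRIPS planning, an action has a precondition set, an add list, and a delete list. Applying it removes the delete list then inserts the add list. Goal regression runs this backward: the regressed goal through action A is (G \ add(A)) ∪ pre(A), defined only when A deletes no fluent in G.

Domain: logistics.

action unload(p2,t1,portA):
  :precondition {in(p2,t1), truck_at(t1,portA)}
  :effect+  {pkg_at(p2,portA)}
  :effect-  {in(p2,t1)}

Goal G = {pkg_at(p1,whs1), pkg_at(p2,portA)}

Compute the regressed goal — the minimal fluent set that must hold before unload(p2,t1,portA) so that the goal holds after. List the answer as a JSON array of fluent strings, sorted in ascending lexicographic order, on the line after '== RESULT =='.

Compute (G \ add) ∪ pre:
  G ∩ del = {}  (empty — regression defined)
  G \ add = {pkg_at(p1,whs1), pkg_at(p2,portA)} \ {pkg_at(p2,portA)} = {pkg_at(p1,whs1)}
  ∪ pre   = {pkg_at(p1,whs1)} ∪ {in(p2,t1), truck_at(t1,portA)}
          = {in(p2,t1), pkg_at(p1,whs1), truck_at(t1,portA)}

== RESULT ==
["in(p2,t1)", "pkg_at(p1,whs1)", "truck_at(t1,portA)"]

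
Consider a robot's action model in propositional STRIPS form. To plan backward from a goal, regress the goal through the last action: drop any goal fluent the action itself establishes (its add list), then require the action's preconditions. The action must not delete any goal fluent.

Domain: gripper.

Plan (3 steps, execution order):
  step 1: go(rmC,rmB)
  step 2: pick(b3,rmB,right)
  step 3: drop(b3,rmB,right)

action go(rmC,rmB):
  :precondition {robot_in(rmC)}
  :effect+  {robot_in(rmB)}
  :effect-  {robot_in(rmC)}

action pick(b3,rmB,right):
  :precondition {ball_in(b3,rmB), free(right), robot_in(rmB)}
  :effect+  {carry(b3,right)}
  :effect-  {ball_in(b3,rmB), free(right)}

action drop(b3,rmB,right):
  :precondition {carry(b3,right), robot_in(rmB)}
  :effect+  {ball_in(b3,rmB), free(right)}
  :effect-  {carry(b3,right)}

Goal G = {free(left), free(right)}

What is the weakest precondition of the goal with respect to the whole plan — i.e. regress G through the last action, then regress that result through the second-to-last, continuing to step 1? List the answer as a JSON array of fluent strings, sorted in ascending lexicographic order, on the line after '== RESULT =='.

Regress step by step:
  through step 3 (drop(b3,rmB,right)): drop {free(right)}, keep {free(left)}, require {carry(b3,right), robot_in(rmB)}
    → {carry(b3,right), free(left), robot_in(rmB)}
  through step 2 (pick(b3,rmB,right)): drop {carry(b3,right)}, keep {free(left), robot_in(rmB)}, require {ball_in(b3,rmB), free(right), robot_in(rmB)}
    → {ball_in(b3,rmB), free(left), free(right), robot_in(rmB)}
  through step 1 (go(rmC,rmB)): drop {robot_in(rmB)}, keep {ball_in(b3,rmB), free(left), free(right)}, require {robot_in(rmC)}
    → {ball_in(b3,rmB), free(left), free(right), robot_in(rmC)}

== RESULT ==
["ball_in(b3,rmB)", "free(left)", "free(right)", "robot_in(rmC)"]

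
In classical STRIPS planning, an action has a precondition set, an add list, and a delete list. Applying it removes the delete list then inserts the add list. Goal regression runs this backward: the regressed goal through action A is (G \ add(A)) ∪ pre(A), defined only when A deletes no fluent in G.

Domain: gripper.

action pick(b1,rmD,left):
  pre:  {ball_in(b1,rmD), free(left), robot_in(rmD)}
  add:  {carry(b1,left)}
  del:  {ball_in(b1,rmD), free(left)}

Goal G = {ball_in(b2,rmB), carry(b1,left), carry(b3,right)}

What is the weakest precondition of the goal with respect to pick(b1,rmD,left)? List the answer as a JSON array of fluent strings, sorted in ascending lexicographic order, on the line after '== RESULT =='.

Compute (G \ add) ∪ pre:
  G ∩ del = {}  (empty — regression defined)
  G \ add = {ball_in(b2,rmB), carry(b1,left), carry(b3,right)} \ {carry(b1,left)} = {ball_in(b2,rmB), carry(b3,right)}
  ∪ pre   = {ball_in(b2,rmB), carry(b3,right)} ∪ {ball_in(b1,rmD), free(left), robot_in(rmD)}
          = {ball_in(b1,rmD), ball_in(b2,rmB), carry(b3,right), free(left), robot_in(rmD)}

== RESULT ==
["ball_in(b1,rmD)", "ball_in(b2,rmB)", "carry(b3,right)", "free(left)", "robot_in(rmD)"]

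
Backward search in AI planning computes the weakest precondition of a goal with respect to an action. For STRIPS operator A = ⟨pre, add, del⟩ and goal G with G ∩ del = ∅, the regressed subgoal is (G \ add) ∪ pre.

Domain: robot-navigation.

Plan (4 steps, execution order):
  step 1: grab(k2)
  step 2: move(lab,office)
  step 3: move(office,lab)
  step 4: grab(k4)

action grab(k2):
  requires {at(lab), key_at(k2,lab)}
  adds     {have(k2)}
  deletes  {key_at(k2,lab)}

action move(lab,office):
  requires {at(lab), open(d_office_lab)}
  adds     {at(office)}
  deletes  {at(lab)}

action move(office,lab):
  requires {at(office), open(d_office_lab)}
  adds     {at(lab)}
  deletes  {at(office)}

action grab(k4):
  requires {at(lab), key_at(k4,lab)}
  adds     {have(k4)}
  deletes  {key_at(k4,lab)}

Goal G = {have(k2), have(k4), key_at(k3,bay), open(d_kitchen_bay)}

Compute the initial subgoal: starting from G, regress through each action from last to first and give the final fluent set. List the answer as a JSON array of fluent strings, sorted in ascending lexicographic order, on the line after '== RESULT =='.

Regress step by step:
  through step 4 (grab(k4)): drop {have(k4)}, keep {have(k2), key_at(k3,bay), open(d_kitchen_bay)}, require {at(lab), key_at(k4,lab)}
    → {at(lab), have(k2), key_at(k3,bay), key_at(k4,lab), open(d_kitchen_bay)}
  through step 3 (move(office,lab)): drop {at(lab)}, keep {have(k2), key_at(k3,bay), key_at(k4,lab), open(d_kitchen_bay)}, require {at(office), open(d_office_lab)}
    → {at(office), have(k2), key_at(k3,bay), key_at(k4,lab), open(d_kitchen_bay), open(d_office_lab)}
  through step 2 (move(lab,office)): drop {at(office)}, keep {have(k2), key_at(k3,bay), key_at(k4,lab), open(d_kitchen_bay), open(d_office_lab)}, require {at(lab), open(d_office_lab)}
    → {at(lab), have(k2), key_at(k3,bay), key_at(k4,lab), open(d_kitchen_bay), open(d_office_lab)}
  through step 1 (grab(k2)): drop {have(k2)}, keep {at(lab), key_at(k3,bay), key_at(k4,lab), open(d_kitchen_bay), open(d_office_lab)}, require {at(lab), key_at(k2,lab)}
    → {at(lab), key_at(k2,lab), key_at(k3,bay), key_at(k4,lab), open(d_kitchen_bay), open(d_office_lab)}

== RESULT ==
["at(lab)", "key_at(k2,lab)", "key_at(k3,bay)", "key_at(k4,lab)", "open(d_kitchen_bay)", "open(d_office_lab)"]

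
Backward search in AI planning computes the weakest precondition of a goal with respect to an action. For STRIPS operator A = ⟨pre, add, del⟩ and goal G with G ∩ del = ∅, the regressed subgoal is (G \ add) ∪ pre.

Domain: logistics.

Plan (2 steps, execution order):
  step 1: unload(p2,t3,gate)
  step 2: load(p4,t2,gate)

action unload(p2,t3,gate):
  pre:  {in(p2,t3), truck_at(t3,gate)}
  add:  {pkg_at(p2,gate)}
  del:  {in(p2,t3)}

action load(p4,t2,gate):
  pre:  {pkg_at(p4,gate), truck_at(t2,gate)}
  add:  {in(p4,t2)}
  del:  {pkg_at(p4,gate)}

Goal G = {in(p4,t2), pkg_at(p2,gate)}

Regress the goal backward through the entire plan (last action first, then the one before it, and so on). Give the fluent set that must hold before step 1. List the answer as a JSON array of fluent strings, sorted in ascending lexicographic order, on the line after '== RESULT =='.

Regress step by step:
  through step 2 (load(p4,t2,gate)): drop {in(p4,t2)}, keep {pkg_at(p2,gate)}, require {pkg_at(p4,gate), truck_at(t2,gate)}
    → {pkg_at(p2,gate), pkg_at(p4,gate), truck_at(t2,gate)}
  through step 1 (unload(p2,t3,gate)): drop {pkg_at(p2,gate)}, keep {pkg_at(p4,gate), truck_at(t2,gate)}, require {in(p2,t3), truck_at(t3,gate)}
    → {in(p2,t3), pkg_at(p4,gate), truck_at(t2,gate), truck_at(t3,gate)}

== RESULT ==
["in(p2,t3)", "pkg_at(p4,gate)", "truck_at(t2,gate)", "truck_at(t3,gate)"]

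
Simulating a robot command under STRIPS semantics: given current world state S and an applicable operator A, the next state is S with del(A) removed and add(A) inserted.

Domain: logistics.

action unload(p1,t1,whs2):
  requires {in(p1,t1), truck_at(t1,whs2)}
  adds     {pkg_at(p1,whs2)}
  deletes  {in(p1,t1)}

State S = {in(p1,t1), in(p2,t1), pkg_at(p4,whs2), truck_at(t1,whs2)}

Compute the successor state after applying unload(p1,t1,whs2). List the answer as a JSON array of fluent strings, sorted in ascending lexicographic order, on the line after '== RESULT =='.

Progress:
  pre ⊆ S: {in(p1,t1), truck_at(t1,whs2)} ⊆ S  — applicable
  S \ del = {in(p2,t1), pkg_at(p4,whs2), truck_at(t1,whs2)}
  ∪ add   = {in(p2,t1), pkg_at(p1,whs2), pkg_at(p4,whs2), truck_at(t1,whs2)}

== RESULT ==
["in(p2,t1)", "pkg_at(p1,whs2)", "pkg_at(p4,whs2)", "truck_at(t1,whs2)"]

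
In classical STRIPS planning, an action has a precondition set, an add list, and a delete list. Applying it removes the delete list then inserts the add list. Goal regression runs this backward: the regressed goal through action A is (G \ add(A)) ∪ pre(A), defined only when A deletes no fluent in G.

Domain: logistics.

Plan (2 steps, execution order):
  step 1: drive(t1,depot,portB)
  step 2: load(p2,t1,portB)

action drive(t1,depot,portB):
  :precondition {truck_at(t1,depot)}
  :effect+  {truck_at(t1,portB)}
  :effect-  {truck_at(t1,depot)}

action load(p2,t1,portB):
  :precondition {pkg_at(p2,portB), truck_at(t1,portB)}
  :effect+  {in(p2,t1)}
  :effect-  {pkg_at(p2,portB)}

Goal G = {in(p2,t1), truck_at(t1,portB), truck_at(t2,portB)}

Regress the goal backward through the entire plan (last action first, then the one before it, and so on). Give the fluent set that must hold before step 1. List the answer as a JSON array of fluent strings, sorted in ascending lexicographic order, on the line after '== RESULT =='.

Regress step by step:
  through step 2 (load(p2,t1,portB)): drop {in(p2,t1)}, keep {truck_at(t1,portB), truck_at(t2,portB)}, require {pkg_at(p2,portB), truck_at(t1,portB)}
    → {pkg_at(p2,portB), truck_at(t1,portB), truck_at(t2,portB)}
  through step 1 (drive(t1,depot,portB)): drop {truck_at(t1,portB)}, keep {pkg_at(p2,portB), truck_at(t2,portB)}, require {truck_at(t1,depot)}
    → {pkg_at(p2,portB), truck_at(t1,depot), truck_at(t2,portB)}

== RESULT ==
["pkg_at(p2,portB)", "truck_at(t1,depot)", "truck_at(t2,portB)"]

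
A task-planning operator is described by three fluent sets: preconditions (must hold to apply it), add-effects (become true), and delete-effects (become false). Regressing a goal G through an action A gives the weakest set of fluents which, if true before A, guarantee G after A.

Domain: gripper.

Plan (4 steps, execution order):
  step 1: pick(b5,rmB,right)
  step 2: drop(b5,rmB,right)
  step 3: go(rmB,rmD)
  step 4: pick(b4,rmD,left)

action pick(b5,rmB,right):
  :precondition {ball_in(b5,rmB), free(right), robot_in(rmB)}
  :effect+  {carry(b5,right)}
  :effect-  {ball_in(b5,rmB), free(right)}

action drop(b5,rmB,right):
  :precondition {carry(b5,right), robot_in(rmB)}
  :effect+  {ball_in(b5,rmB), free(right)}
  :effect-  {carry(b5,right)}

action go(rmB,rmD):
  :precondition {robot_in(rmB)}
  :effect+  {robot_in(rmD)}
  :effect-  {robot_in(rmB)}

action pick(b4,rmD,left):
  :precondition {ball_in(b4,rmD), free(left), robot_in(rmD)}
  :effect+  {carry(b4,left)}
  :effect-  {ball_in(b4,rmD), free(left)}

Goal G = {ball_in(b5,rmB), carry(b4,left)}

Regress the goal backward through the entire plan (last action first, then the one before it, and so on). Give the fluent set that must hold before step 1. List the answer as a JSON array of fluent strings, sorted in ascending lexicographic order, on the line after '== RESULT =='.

Work backward from the goal:
  through step 4 (pick(b4,rmD,left)): drop {carry(b4,left)}, keep {ball_in(b5,rmB)}, require {ball_in(b4,rmD), free(left), robot_in(rmD)}
    → {ball_in(b4,rmD), ball_in(b5,rmB), free(left), robot_in(rmD)}
  through step 3 (go(rmB,rmD)): drop {robot_in(rmD)}, keep {ball_in(b4,rmD), ball_in(b5,rmB), free(left)}, require {robot_in(rmB)}
    → {ball_in(b4,rmD), ball_in(b5,rmB), free(left), robot_in(rmB)}
  through step 2 (drop(b5,rmB,right)): drop {ball_in(b5,rmB)}, keep {ball_in(b4,rmD), free(left), robot_in(rmB)}, require {carry(b5,right), robot_in(rmB)}
    → {ball_in(b4,rmD), carry(b5,right), free(left), robot_in(rmB)}
  through step 1 (pick(b5,rmB,right)): drop {carry(b5,right)}, keep {ball_in(b4,rmD), free(left), robot_in(rmB)}, require {ball_in(b5,rmB), free(right), robot_in(rmB)}
    → {ball_in(b4,rmD), ball_in(b5,rmB), free(left), free(right), robot_in(rmB)}

== RESULT ==
["ball_in(b4,rmD)", "ball_in(b5,rmB)", "free(left)", "free(right)", "robot_in(rmB)"]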